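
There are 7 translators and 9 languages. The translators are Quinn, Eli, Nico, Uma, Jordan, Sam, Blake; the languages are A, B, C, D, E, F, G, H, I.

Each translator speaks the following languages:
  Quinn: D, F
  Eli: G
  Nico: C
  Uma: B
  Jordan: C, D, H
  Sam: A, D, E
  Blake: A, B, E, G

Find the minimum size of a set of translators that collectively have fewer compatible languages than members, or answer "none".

none

A matching saturating every translator exists, for instance Quinn→F, Eli→G, Nico→C, Uma→B, Jordan→H, Sam→D, Blake→E.
By Hall's marriage theorem, this means |N(S)| ≥ |S| for every subset S, so no violating subset exists.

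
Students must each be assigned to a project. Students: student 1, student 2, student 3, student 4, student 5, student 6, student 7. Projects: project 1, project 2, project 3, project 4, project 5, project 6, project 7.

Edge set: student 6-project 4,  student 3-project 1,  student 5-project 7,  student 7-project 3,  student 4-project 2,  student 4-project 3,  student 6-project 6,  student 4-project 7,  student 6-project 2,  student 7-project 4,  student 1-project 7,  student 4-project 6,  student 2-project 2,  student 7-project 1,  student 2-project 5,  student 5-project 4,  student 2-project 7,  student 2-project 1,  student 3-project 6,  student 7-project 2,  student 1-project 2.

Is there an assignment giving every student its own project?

For example, pair student 1-project 2, student 2-project 5, student 3-project 1, student 4-project 3, student 5-project 7, student 6-project 6, student 7-project 4.
All 7 students are covered.

Yes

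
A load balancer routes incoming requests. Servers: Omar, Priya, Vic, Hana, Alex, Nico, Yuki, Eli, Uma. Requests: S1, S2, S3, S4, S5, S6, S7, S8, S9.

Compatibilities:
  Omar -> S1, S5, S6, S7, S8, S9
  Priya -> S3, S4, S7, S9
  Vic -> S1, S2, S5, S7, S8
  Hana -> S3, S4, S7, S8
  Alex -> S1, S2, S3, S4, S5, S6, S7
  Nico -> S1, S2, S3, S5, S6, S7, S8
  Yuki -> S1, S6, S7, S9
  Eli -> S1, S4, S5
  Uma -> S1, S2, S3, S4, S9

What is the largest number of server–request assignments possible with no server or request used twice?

A valid assignment of size 9: Omar-S8, Priya-S9, Vic-S5, Hana-S4, Alex-S3, Nico-S7, Yuki-S6, Eli-S1, Uma-S2.
This saturates every server, so 9 is the maximum.

9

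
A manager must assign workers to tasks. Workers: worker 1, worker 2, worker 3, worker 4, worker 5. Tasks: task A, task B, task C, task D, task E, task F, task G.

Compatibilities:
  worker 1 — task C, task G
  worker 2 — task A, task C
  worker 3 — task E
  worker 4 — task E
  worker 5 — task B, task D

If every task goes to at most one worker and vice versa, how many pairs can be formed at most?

4

One maximum matching: worker 1–task G, worker 2–task A, worker 3–task E, worker 5–task D.
The set {worker 3, worker 4} has only 1 neighbour ({task E}), so by Hall's theorem at most 4 of the 5 workers can be matched.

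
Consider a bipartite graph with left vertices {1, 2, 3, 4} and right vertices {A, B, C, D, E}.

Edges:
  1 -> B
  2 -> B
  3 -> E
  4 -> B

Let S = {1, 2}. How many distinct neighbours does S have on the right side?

The union of neighbours of {1, 2} is {B}, which has 1 element.
Since |N(S)| = 1 < |S| = 2, Hall's condition fails for this subset.

1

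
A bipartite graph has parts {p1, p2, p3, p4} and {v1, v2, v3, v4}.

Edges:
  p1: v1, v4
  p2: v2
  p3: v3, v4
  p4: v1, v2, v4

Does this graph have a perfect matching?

Yes

For example, pair p1→v4, p2→v2, p3→v3, p4→v1.
Every left vertex is matched, so this is a perfect matching.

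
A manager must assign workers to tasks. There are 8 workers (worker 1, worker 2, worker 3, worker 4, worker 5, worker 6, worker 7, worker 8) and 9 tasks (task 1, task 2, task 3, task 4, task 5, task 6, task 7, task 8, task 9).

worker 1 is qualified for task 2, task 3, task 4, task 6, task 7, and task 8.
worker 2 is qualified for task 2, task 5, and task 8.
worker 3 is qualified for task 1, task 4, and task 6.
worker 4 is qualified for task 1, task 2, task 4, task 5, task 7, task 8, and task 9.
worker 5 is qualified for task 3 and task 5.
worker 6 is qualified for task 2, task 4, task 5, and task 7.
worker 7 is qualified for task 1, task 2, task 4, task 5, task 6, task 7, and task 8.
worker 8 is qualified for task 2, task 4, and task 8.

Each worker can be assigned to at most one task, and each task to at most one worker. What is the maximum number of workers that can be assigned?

8

For example, pair worker 1–task 7, worker 2–task 8, worker 3–task 6, worker 4–task 1, worker 5–task 3, worker 6–task 5, worker 7–task 4, worker 8–task 2.
All 8 workers are matched, so no larger matching exists.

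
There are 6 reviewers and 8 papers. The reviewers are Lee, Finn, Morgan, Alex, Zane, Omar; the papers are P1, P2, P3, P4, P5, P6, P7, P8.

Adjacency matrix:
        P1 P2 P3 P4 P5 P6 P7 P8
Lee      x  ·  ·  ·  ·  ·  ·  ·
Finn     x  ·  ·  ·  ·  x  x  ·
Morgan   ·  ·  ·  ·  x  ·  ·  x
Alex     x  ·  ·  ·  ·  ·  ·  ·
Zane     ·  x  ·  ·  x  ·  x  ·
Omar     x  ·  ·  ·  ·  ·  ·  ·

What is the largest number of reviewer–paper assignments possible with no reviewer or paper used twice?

4

A valid assignment of size 4: Lee–P1, Finn–P6, Morgan–P5, Zane–P7.
The set {Lee, Alex, Omar} has only 1 neighbour ({P1}), so by Hall's theorem at most 4 of the 6 reviewers can be matched.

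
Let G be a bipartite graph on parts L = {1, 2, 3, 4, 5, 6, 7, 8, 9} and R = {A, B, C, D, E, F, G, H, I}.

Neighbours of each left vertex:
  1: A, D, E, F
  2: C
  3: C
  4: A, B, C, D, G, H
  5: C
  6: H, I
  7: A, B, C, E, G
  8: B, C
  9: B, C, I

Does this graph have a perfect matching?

No

The set {2, 3, 5} has only 1 neighbour ({C}), so by Hall's theorem at most 7 of the 9 left vertices can be matched.
Hence no matching covers every left vertex.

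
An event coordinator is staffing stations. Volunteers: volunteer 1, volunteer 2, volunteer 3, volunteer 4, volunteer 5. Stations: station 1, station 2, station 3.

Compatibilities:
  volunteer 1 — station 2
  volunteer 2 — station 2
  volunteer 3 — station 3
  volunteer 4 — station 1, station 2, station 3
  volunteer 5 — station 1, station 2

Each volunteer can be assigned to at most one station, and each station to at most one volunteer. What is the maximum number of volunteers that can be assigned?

One maximum matching: volunteer 1→station 2, volunteer 3→station 3, volunteer 4→station 1.
The set {volunteer 1, volunteer 2, volunteer 3, volunteer 4, volunteer 5} has only 3 neighbours ({station 1, station 2, station 3}), so by Hall's theorem at most 3 of the 5 volunteers can be matched.

3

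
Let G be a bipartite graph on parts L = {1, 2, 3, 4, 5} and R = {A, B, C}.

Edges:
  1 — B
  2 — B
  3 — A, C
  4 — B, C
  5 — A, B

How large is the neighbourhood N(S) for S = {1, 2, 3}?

The union of neighbours of {1, 2, 3} is {A, B, C}, which has 3 elements.
Since |N(S)| = 3 ≥ |S| = 3, Hall's condition holds for this subset.

3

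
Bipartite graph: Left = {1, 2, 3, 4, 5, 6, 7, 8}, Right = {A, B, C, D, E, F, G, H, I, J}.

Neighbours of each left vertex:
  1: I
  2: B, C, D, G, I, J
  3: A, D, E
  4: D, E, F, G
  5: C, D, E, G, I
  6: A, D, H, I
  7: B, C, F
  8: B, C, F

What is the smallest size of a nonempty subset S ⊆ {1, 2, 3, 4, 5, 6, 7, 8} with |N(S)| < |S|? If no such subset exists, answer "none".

A matching saturating every left vertex exists, for instance 1→I, 2→J, 3→D, 4→E, 5→G, 6→H, 7→F, 8→B.
By Hall's marriage theorem, this means |N(S)| ≥ |S| for every subset S, so no violating subset exists.

none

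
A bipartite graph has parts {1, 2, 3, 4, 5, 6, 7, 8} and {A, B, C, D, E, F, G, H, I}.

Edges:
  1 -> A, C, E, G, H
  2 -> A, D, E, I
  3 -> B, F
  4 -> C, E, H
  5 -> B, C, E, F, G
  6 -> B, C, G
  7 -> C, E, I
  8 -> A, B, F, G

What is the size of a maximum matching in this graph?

8

For example, pair 1→A, 2→D, 3→F, 4→E, 5→G, 6→C, 7→I, 8→B.
This saturates every left vertex, so 8 is the maximum.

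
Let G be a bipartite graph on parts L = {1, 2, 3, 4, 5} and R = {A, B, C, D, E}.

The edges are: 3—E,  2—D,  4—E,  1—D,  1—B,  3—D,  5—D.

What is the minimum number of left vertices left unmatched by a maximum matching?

2

For example, pair 1–B, 2–D, 3–E.
The set {2, 3, 4, 5} has only 2 neighbours ({D, E}), so by Hall's theorem at most 3 of the 5 left vertices can be matched.
That matches 3 of the 5, leaving 2 unmatched; no matching can do better.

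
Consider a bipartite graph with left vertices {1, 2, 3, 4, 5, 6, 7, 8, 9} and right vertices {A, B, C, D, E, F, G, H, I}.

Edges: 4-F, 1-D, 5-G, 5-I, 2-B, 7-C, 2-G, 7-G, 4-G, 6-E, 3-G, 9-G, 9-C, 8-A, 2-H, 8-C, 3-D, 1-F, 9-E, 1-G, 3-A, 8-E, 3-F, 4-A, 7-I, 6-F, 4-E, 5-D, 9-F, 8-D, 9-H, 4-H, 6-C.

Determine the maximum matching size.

9

One maximum matching: 1–F, 2–B, 3–A, 4–H, 5–I, 6–E, 7–C, 8–D, 9–G.
All 9 left vertices are matched, so no larger matching exists.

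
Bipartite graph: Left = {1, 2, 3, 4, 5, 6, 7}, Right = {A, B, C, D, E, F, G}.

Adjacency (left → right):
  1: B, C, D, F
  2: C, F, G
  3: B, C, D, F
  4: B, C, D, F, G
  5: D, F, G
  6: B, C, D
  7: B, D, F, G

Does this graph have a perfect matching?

No

The set {1, 2, 3, 4, 5, 6, 7} has only 5 neighbours ({B, C, D, F, G}), so by Hall's theorem at most 5 of the 7 left vertices can be matched.
Hence no matching covers every left vertex.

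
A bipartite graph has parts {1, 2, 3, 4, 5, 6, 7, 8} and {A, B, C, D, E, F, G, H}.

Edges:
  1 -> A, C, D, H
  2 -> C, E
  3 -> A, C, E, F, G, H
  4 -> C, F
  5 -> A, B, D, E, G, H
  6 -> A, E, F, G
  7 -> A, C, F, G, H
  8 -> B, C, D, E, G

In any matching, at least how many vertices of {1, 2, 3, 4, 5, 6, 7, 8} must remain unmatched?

0

One maximum matching: 1–D, 2–C, 3–H, 4–F, 5–B, 6–E, 7–A, 8–G.
All 8 left vertices are matched, so no larger matching exists.
That matches 8 of the 8, leaving 0 unmatched; no matching can do better.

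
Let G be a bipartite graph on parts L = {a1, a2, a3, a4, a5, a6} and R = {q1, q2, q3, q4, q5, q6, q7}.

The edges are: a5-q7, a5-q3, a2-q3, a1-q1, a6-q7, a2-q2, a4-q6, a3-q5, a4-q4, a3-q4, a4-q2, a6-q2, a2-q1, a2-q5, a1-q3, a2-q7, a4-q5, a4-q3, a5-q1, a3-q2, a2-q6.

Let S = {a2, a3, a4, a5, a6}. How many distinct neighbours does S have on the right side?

7

The union of neighbours of {a2, a3, a4, a5, a6} is {q1, q2, q3, q4, q5, q6, q7}, which has 7 elements.
Since |N(S)| = 7 ≥ |S| = 5, Hall's condition holds for this subset.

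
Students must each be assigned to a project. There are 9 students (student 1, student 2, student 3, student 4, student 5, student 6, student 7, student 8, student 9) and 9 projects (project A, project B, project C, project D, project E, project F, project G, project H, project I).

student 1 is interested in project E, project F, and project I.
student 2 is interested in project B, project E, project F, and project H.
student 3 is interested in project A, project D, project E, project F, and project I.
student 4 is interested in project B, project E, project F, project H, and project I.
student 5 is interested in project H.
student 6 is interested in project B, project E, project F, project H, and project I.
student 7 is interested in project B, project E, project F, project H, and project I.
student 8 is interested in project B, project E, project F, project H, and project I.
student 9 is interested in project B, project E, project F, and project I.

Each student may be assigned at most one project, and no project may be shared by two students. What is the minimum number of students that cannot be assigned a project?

For example, pair student 1–project I, student 2–project E, student 3–project A, student 4–project B, student 5–project H, student 6–project F.
The set {student 1, student 2, student 4, student 5, student 6, student 7, student 8, student 9} has only 5 neighbours ({project B, project E, project F, project H, project I}), so by Hall's theorem at most 6 of the 9 students can be matched.
That matches 6 of the 9, leaving 3 unmatched; no matching can do better.

3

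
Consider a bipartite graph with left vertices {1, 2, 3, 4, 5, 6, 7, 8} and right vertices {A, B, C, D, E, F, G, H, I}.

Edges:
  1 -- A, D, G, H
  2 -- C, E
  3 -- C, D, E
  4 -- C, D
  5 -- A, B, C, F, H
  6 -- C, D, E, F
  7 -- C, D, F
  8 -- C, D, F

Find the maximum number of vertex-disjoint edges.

A valid assignment of size 6: 1→G, 2→E, 3→D, 4→C, 5→A, 6→F.
The set {2, 3, 4, 6, 7, 8} has only 4 neighbours ({C, D, E, F}), so by Hall's theorem at most 6 of the 8 left vertices can be matched.

6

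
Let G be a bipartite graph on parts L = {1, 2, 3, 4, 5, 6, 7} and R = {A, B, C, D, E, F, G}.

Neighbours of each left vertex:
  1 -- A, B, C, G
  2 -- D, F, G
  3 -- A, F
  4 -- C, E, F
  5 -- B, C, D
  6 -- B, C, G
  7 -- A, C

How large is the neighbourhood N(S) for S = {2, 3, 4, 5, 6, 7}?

7

The union of neighbours of {2, 3, 4, 5, 6, 7} is {A, B, C, D, E, F, G}, which has 7 elements.
Since |N(S)| = 7 ≥ |S| = 6, Hall's condition holds for this subset.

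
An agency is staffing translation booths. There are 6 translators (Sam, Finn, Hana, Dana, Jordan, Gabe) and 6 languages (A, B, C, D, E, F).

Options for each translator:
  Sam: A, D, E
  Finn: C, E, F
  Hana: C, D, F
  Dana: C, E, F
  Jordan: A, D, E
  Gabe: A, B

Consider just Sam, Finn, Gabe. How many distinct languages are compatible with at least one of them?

The union of neighbours of {Sam, Finn, Gabe} is {A, B, C, D, E, F}, which has 6 elements.
Since |N(S)| = 6 ≥ |S| = 3, Hall's condition holds for this subset.

6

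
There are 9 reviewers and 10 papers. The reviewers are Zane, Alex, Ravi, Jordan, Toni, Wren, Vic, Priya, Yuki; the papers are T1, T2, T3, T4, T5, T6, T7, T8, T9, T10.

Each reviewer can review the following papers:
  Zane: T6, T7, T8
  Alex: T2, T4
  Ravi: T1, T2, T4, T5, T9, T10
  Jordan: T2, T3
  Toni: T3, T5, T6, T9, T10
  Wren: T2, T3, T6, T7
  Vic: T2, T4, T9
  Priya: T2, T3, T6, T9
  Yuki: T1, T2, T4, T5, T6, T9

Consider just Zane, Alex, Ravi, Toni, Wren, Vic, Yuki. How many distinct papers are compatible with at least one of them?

10

The union of neighbours of {Zane, Alex, Ravi, Toni, Wren, Vic, Yuki} is {T1, T2, T3, T4, T5, T6, T7, T8, T9, T10}, which has 10 elements.
Since |N(S)| = 10 ≥ |S| = 7, Hall's condition holds for this subset.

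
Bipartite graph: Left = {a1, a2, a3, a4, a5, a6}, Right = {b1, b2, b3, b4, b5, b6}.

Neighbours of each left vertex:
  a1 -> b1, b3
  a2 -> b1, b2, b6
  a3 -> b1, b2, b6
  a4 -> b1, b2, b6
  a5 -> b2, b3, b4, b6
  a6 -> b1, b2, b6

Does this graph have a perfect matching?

No

The set {a2, a3, a4, a6} has only 3 neighbours ({b1, b2, b6}), so by Hall's theorem at most 5 of the 6 left vertices can be matched.
Hence no matching covers every left vertex.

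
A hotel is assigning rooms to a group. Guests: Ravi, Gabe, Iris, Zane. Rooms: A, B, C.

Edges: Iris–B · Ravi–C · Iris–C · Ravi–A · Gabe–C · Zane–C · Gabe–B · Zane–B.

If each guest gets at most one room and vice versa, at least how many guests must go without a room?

1

A valid assignment of size 3: Ravi→A, Gabe→C, Iris→B.
The set {Gabe, Iris, Zane} has only 2 neighbours ({B, C}), so by Hall's theorem at most 3 of the 4 guests can be matched.
That matches 3 of the 4, leaving 1 unmatched; no matching can do better.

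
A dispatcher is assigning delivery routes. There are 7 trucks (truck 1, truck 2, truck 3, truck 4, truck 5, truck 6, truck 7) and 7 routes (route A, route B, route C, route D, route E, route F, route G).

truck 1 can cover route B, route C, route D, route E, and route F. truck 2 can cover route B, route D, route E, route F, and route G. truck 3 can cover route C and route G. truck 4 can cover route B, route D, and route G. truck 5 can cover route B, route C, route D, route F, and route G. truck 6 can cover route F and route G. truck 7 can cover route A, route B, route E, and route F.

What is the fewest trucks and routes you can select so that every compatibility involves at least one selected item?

The 7 edges truck 1–route D, truck 2–route E, truck 3–route C, truck 4–route B, truck 5–route G, truck 6–route F, truck 7–route A form a matching, so any vertex cover needs at least 7 vertices (one per matched edge).
Conversely {truck 1, truck 2, truck 3, truck 4, truck 5, truck 6, truck 7} meets every edge and has exactly 7 vertices, so 7 is optimal.

7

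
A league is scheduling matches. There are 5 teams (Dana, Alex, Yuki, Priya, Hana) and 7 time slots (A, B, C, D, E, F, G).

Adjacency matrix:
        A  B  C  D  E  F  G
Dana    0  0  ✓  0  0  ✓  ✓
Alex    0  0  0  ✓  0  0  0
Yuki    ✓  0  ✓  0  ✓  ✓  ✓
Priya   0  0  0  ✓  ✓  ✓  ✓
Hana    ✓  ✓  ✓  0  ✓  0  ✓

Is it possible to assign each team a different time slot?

For example, pair Dana-F, Alex-D, Yuki-A, Priya-E, Hana-G.
All 5 teams are covered.

Yes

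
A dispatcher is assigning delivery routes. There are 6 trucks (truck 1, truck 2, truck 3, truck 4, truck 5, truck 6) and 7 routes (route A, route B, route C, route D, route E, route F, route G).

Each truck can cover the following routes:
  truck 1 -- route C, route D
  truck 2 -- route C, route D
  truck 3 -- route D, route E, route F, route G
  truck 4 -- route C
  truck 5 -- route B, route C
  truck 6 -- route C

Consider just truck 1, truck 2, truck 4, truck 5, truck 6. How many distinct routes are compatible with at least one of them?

The union of neighbours of {truck 1, truck 2, truck 4, truck 5, truck 6} is {route B, route C, route D}, which has 3 elements.
Since |N(S)| = 3 < |S| = 5, Hall's condition fails for this subset.

3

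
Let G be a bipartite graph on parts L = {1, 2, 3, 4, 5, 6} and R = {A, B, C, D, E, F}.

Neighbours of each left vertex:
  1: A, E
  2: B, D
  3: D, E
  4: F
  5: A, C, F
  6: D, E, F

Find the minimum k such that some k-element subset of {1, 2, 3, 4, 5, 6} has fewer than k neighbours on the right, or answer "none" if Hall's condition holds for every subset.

none

A matching saturating every left vertex exists, for instance 1→A, 2→B, 3→D, 4→F, 5→C, 6→E.
By Hall's marriage theorem, this means |N(S)| ≥ |S| for every subset S, so no violating subset exists.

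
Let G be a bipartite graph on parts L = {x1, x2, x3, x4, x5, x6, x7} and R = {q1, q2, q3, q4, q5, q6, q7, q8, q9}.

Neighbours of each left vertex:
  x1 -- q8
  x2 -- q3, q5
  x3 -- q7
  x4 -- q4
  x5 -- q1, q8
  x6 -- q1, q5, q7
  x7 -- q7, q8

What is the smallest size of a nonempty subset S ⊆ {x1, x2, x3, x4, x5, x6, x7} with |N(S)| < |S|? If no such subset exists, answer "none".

3

Take S = {x1, x3, x7}. Its neighbourhood is {q7, q8}, so |N(S)| = 2 < |S| = 3.
Every subset of size less than 3 has at least as many neighbours as members, so 3 is the minimum.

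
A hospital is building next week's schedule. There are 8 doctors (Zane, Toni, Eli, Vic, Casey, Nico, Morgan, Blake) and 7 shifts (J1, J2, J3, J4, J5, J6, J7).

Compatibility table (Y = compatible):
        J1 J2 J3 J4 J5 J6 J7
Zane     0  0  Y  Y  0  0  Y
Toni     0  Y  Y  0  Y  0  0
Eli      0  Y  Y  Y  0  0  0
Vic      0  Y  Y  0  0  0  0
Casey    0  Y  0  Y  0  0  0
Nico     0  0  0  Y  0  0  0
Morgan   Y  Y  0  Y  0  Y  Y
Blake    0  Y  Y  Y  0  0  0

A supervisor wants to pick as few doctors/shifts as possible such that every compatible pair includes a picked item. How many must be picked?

6

A maximum matching has 6 edges (e.g. Zane–J7, Toni–J5, Eli–J4, Vic–J3, Casey–J2, Morgan–J6).
By König's theorem the minimum vertex cover has the same size. One such cover is {Zane, Toni, Morgan, J2, J3, J4}.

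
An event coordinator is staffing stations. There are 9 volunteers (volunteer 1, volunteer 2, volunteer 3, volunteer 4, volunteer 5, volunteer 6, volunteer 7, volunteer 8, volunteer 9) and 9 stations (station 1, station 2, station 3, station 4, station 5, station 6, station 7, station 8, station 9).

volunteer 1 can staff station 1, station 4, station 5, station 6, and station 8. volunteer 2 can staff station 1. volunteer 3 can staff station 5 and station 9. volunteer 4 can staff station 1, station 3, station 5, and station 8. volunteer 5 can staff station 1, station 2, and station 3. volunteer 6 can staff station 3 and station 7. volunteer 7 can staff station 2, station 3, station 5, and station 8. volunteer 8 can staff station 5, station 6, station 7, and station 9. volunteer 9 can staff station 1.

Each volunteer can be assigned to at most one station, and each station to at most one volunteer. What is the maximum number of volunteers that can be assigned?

8

One maximum matching: volunteer 1→station 6, volunteer 2→station 1, volunteer 3→station 9, volunteer 4→station 5, volunteer 5→station 2, volunteer 6→station 3, volunteer 7→station 8, volunteer 8→station 7.
The set {volunteer 2, volunteer 9} has only 1 neighbour ({station 1}), so by Hall's theorem at most 8 of the 9 volunteers can be matched.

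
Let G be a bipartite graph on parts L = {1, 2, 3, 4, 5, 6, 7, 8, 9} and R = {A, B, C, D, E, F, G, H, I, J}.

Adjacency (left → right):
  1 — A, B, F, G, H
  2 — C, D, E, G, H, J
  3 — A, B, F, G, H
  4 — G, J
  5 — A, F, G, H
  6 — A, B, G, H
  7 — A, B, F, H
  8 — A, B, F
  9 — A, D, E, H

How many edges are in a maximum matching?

8

One maximum matching: 1–H, 2–D, 3–A, 4–J, 5–F, 6–G, 7–B, 9–E.
The set {1, 3, 5, 6, 7, 8} has only 5 neighbours ({A, B, F, G, H}), so by Hall's theorem at most 8 of the 9 left vertices can be matched.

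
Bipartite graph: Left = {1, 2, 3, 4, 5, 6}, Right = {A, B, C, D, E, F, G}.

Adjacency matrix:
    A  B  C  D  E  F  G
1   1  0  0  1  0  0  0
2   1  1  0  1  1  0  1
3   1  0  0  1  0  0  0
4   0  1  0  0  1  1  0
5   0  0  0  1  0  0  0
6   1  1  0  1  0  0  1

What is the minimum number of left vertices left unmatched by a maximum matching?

For example, pair 1→A, 2→G, 3→D, 4→E, 6→B.
The set {1, 3, 5} has only 2 neighbours ({A, D}), so by Hall's theorem at most 5 of the 6 left vertices can be matched.
That matches 5 of the 6, leaving 1 unmatched; no matching can do better.

1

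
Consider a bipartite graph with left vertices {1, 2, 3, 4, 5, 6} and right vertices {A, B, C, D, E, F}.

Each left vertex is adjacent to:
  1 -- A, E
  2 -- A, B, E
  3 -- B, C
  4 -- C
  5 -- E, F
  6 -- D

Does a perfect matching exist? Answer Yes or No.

One maximum matching: 1→A, 2→E, 3→B, 4→C, 5→F, 6→D.
All 6 left vertices are covered.

Yes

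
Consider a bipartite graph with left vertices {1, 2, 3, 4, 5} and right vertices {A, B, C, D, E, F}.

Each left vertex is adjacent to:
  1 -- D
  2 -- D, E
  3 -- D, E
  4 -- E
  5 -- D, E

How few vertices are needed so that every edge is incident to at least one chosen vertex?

A maximum matching has 2 edges (e.g. 1–D, 2–E).
By König's theorem the minimum vertex cover has the same size. One such cover is {D, E}.

2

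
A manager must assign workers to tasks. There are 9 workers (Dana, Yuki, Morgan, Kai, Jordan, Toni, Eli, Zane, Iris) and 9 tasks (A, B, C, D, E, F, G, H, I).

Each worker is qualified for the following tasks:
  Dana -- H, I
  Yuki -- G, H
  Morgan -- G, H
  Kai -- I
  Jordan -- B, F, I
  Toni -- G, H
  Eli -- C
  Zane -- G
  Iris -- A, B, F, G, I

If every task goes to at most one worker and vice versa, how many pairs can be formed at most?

6

A valid assignment of size 6: Dana→I, Yuki→H, Morgan→G, Jordan→B, Eli→C, Iris→A.
The set {Dana, Yuki, Morgan, Kai, Toni, Zane} has only 3 neighbours ({G, H, I}), so by Hall's theorem at most 6 of the 9 workers can be matched.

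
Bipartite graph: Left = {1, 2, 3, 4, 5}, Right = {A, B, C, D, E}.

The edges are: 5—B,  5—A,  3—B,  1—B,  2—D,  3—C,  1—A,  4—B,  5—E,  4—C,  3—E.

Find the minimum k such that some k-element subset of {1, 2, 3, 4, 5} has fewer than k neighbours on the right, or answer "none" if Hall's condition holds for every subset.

A matching saturating every left vertex exists, for instance 1→A, 2→D, 3→E, 4→C, 5→B.
By Hall's marriage theorem, this means |N(S)| ≥ |S| for every subset S, so no violating subset exists.

none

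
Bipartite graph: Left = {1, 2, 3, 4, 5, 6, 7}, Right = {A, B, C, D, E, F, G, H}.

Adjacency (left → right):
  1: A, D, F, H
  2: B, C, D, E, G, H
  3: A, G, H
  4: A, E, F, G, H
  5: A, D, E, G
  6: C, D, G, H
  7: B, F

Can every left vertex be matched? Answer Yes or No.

Yes

For example, pair 1-F, 2-E, 3-H, 4-A, 5-D, 6-G, 7-B.
All 7 left vertices are covered.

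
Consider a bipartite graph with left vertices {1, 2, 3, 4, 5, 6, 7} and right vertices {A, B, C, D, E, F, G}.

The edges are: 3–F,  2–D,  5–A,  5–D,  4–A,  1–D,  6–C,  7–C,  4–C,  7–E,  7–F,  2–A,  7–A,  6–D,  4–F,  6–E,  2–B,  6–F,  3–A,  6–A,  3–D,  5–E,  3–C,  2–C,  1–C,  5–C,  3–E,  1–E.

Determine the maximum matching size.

6

A valid assignment of size 6: 1–D, 2–B, 3–E, 4–F, 5–C, 6–A.
The set {1, 3, 4, 5, 6, 7} has only 5 neighbours ({A, C, D, E, F}), so by Hall's theorem at most 6 of the 7 left vertices can be matched.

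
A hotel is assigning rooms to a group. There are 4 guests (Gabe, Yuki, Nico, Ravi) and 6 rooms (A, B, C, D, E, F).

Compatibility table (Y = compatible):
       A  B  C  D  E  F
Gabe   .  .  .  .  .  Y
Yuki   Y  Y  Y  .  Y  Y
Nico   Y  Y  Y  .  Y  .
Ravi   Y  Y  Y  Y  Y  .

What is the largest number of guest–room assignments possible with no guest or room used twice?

4

One maximum matching: Gabe→F, Yuki→E, Nico→B, Ravi→A.
All 4 guests are matched, so no larger matching exists.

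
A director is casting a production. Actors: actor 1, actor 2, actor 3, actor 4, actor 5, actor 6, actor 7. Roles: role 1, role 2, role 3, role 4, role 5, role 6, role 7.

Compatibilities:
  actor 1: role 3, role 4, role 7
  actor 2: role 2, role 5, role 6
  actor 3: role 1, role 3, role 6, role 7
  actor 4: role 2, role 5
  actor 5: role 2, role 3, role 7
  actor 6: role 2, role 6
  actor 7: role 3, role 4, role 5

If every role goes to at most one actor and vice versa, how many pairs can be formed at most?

7

One maximum matching: actor 1→role 4, actor 2→role 6, actor 3→role 1, actor 4→role 5, actor 5→role 7, actor 6→role 2, actor 7→role 3.
All 7 actors are matched, so no larger matching exists.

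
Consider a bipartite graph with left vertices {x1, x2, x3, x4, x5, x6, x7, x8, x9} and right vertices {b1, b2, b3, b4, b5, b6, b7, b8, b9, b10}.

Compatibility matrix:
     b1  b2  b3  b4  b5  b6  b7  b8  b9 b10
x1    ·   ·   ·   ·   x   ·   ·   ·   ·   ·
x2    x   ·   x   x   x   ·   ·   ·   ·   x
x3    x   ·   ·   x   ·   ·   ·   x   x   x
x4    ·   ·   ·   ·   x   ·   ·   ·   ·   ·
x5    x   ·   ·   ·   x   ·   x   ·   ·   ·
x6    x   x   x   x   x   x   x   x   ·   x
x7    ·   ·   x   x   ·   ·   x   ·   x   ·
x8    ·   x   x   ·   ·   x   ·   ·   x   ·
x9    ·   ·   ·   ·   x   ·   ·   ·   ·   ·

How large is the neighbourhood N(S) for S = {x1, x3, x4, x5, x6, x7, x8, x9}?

The union of neighbours of {x1, x3, x4, x5, x6, x7, x8, x9} is {b1, b2, b3, b4, b5, b6, b7, b8, b9, b10}, which has 10 elements.
Since |N(S)| = 10 ≥ |S| = 8, Hall's condition holds for this subset.

10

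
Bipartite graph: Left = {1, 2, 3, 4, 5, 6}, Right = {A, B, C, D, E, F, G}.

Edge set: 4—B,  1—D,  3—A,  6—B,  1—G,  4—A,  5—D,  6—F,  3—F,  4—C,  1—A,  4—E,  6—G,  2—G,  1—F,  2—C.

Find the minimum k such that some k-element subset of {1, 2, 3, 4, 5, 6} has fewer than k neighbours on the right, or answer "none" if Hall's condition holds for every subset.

A matching saturating every left vertex exists, for instance 1→F, 2→C, 3→A, 4→E, 5→D, 6→B.
By Hall's marriage theorem, this means |N(S)| ≥ |S| for every subset S, so no violating subset exists.

none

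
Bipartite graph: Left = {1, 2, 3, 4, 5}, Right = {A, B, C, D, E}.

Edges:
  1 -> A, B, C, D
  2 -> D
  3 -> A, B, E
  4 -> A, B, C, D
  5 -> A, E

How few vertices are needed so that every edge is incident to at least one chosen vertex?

The 5 edges 1–A, 2–D, 3–B, 4–C, 5–E form a matching, so any vertex cover needs at least 5 vertices (one per matched edge).
Conversely {1, 2, 3, 4, 5} meets every edge and has exactly 5 vertices, so 5 is optimal.

5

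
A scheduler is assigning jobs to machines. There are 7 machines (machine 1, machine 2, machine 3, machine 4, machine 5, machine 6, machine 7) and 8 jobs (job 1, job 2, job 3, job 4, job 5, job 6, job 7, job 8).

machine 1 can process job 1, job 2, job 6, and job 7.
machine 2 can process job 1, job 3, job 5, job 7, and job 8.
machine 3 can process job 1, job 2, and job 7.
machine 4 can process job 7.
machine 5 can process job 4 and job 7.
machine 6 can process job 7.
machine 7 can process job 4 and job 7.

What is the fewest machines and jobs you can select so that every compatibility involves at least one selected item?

5

The 5 edges machine 1–job 1, machine 2–job 5, machine 3–job 2, machine 4–job 7, machine 5–job 4 form a matching, so any vertex cover needs at least 5 vertices (one per matched edge).
Conversely {machine 1, machine 2, machine 3, job 4, job 7} meets every edge and has exactly 5 vertices, so 5 is optimal.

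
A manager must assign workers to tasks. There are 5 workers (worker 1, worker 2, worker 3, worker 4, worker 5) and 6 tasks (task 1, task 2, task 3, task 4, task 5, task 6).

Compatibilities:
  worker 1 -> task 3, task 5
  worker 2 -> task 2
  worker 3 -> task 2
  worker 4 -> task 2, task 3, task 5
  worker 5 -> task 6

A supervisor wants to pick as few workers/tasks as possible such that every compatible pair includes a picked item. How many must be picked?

{worker 1, worker 4, worker 5, task 2} is a vertex cover of size 4: every edge has an endpoint in this set.
No smaller cover exists because worker 1–task 3, worker 2–task 2, worker 4–task 5, worker 5–task 6 is a matching of size 4, and a cover must include an endpoint of each of these disjoint edges (König's theorem).

4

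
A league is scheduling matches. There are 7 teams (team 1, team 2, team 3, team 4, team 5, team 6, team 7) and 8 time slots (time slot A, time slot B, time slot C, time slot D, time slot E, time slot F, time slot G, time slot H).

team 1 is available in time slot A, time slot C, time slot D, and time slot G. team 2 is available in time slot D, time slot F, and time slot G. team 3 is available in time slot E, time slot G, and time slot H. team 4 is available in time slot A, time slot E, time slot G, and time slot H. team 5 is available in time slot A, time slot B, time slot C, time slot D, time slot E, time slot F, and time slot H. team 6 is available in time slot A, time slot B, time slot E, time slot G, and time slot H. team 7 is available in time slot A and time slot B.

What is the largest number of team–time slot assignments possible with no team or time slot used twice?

7

For example, pair team 1-time slot D, team 2-time slot F, team 3-time slot G, team 4-time slot H, team 5-time slot C, team 6-time slot E, team 7-time slot B.
All 7 teams are matched, so no larger matching exists.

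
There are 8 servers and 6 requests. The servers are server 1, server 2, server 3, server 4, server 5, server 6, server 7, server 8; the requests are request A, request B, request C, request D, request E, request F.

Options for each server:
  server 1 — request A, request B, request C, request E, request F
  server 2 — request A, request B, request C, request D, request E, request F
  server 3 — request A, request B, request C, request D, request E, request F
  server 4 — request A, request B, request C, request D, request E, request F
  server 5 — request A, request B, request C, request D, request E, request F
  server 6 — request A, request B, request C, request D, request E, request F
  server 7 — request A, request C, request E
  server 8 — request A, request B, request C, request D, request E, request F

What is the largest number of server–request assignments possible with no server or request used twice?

6

One maximum matching: server 1→request A, server 2→request D, server 3→request B, server 4→request C, server 5→request F, server 6→request E.
The set {server 1, server 2, server 3, server 4, server 5, server 6, server 7, server 8} has only 6 neighbours ({request A, request B, request C, request D, request E, request F}), so by Hall's theorem at most 6 of the 8 servers can be matched.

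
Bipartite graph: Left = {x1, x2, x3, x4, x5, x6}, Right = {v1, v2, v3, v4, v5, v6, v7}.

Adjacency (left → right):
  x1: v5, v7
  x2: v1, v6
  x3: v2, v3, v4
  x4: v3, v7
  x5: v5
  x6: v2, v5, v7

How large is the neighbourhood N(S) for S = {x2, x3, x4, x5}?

7

The union of neighbours of {x2, x3, x4, x5} is {v1, v2, v3, v4, v5, v6, v7}, which has 7 elements.
Since |N(S)| = 7 ≥ |S| = 4, Hall's condition holds for this subset.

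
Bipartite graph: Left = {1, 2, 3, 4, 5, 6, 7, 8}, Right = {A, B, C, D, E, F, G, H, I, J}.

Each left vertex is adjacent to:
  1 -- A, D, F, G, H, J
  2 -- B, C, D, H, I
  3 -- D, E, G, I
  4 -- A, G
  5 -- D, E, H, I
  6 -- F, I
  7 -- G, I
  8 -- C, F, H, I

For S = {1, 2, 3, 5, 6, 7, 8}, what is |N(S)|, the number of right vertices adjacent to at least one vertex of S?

10

The union of neighbours of {1, 2, 3, 5, 6, 7, 8} is {A, B, C, D, E, F, G, H, I, J}, which has 10 elements.
Since |N(S)| = 10 ≥ |S| = 7, Hall's condition holds for this subset.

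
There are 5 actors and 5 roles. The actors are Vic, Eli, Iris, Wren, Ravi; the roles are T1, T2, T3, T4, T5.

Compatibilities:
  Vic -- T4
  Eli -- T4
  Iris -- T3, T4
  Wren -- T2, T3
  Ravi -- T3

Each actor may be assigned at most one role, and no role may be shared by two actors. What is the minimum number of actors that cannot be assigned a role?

For example, pair Vic→T4, Iris→T3, Wren→T2.
The set {Vic, Eli, Iris, Ravi} has only 2 neighbours ({T3, T4}), so by Hall's theorem at most 3 of the 5 actors can be matched.
That matches 3 of the 5, leaving 2 unmatched; no matching can do better.

2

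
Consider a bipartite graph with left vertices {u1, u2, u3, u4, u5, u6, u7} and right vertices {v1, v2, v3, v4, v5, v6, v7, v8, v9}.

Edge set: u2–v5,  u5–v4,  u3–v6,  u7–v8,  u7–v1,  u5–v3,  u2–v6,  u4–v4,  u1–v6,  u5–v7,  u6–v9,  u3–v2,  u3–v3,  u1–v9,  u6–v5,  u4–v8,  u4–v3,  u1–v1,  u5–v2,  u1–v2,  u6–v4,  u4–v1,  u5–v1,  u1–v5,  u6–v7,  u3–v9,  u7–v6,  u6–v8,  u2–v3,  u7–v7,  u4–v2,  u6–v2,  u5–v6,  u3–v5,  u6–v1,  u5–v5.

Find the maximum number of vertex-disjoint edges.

7

For example, pair u1-v9, u2-v5, u3-v3, u4-v1, u5-v2, u6-v8, u7-v6.
This saturates every left vertex, so 7 is the maximum.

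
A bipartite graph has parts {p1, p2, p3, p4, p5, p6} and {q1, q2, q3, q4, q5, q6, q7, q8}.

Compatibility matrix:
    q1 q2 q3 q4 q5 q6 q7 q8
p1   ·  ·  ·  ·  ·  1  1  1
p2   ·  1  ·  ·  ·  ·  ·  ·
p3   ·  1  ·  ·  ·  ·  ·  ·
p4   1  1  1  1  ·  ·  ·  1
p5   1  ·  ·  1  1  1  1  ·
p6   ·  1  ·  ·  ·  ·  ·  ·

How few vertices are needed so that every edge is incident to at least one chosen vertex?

4

A maximum matching has 4 edges (e.g. p1–q8, p2–q2, p4–q4, p5–q6).
By König's theorem the minimum vertex cover has the same size. One such cover is {p1, p4, p5, q2}.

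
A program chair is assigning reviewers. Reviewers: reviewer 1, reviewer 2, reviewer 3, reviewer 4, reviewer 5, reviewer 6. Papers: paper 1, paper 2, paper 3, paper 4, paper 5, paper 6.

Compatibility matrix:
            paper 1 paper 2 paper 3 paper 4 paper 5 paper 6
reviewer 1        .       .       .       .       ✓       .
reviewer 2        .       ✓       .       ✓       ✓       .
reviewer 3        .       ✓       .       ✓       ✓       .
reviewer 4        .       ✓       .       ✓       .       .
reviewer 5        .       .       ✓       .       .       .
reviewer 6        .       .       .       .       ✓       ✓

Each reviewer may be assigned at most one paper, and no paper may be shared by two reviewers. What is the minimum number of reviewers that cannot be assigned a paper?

A valid assignment of size 5: reviewer 1–paper 5, reviewer 2–paper 2, reviewer 3–paper 4, reviewer 5–paper 3, reviewer 6–paper 6.
The set {reviewer 1, reviewer 2, reviewer 3, reviewer 4} has only 3 neighbours ({paper 2, paper 4, paper 5}), so by Hall's theorem at most 5 of the 6 reviewers can be matched.
That matches 5 of the 6, leaving 1 unmatched; no matching can do better.

1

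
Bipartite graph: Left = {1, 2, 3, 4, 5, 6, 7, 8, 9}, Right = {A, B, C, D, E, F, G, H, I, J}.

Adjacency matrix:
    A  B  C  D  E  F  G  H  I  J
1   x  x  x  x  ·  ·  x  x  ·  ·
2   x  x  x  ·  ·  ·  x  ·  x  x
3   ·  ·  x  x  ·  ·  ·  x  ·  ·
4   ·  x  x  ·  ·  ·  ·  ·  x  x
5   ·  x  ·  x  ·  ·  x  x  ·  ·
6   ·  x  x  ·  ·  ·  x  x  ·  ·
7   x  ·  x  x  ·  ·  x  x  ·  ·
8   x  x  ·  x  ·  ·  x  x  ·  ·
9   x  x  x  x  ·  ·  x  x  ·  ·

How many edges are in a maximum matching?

8

A valid assignment of size 8: 1-H, 2-J, 3-D, 4-I, 5-B, 6-C, 7-A, 8-G.
The set {1, 3, 5, 6, 7, 8, 9} has only 6 neighbours ({A, B, C, D, G, H}), so by Hall's theorem at most 8 of the 9 left vertices can be matched.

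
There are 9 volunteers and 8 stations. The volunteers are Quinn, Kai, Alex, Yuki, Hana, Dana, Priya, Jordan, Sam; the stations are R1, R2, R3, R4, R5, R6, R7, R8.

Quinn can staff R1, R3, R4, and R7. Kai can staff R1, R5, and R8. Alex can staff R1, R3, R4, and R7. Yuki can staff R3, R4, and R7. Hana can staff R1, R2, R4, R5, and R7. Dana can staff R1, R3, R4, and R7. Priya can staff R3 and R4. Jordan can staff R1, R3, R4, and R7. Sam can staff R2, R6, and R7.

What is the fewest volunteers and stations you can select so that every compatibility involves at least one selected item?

7

A maximum matching has 7 edges (e.g. Quinn–R1, Kai–R8, Alex–R3, Yuki–R4, Hana–R2, Dana–R7, Sam–R6).
By König's theorem the minimum vertex cover has the same size. One such cover is {Kai, Hana, Sam, R1, R3, R4, R7}.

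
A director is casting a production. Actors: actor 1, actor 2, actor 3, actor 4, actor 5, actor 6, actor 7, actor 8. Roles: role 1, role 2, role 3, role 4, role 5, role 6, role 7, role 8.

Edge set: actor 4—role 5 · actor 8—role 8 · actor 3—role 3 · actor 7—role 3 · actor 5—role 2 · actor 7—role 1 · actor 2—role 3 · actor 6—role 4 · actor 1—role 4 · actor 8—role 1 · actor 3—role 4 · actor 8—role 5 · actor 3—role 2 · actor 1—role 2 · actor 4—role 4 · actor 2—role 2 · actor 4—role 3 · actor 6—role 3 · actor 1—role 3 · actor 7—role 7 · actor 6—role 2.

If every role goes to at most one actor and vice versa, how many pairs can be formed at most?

6

A valid assignment of size 6: actor 1→role 4, actor 2→role 2, actor 3→role 3, actor 4→role 5, actor 7→role 7, actor 8→role 1.
The set {actor 1, actor 2, actor 3, actor 5, actor 6} has only 3 neighbours ({role 2, role 3, role 4}), so by Hall's theorem at most 6 of the 8 actors can be matched.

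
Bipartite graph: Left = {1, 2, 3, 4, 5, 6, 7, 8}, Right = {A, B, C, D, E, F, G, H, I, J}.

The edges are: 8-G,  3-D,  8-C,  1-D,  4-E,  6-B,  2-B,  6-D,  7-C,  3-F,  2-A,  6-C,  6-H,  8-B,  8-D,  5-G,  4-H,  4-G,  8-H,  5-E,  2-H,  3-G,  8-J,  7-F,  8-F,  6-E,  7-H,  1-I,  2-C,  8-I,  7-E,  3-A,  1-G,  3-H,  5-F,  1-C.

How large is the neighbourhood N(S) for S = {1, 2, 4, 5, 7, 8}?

The union of neighbours of {1, 2, 4, 5, 7, 8} is {A, B, C, D, E, F, G, H, I, J}, which has 10 elements.
Since |N(S)| = 10 ≥ |S| = 6, Hall's condition holds for this subset.

10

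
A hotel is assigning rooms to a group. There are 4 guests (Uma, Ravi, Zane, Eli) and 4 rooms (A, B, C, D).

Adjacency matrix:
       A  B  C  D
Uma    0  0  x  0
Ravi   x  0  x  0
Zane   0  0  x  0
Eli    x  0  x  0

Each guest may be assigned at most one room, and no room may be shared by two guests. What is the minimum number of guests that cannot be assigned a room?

2

For example, pair Uma-C, Ravi-A.
The set {Uma, Ravi, Zane, Eli} has only 2 neighbours ({A, C}), so by Hall's theorem at most 2 of the 4 guests can be matched.
That matches 2 of the 4, leaving 2 unmatched; no matching can do better.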